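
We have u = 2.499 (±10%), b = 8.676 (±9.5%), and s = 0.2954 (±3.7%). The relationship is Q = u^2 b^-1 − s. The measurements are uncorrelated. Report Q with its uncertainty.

Let p = u^2·b^-1 = 0.7198. δp/p = √((2·δu/u)² + (-1·δb/b)²) = √(0.0400 + 0.00903) = 0.221, so δp = 0.159.
Q = p − s: δQ = √(δp² + δs²) = √(0.0254 + 0.000119) = 0.160
Q = 0.4244.

0.4244 ± 0.160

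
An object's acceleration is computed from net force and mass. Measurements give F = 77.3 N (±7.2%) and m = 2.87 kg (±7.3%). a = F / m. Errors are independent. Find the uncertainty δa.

Products/powers → add relative errors in quadrature, weighted by exponent:
  (1·δF/F)² = (1×0.0720)² = 0.00518;  (-1·δm/m)² = (-1×0.0730)² = 0.00533
δa/a = √(0.0105) = 0.103
a = 26.9 m/s^2, so δa = 0.103 × 26.9 = 2.76 m/s^2.

2.76 m/s^2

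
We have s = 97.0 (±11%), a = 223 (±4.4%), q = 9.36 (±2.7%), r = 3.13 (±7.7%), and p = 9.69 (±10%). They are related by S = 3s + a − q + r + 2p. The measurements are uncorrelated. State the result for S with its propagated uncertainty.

Each term contributes (cᵢ δxᵢ)² to (δS)²:
  (3·δs)² = 1020;  (δa)² = 96.3;  (δq)² = 0.0639;  (δr)² = 0.0581;  (2·δp)² = 3.76
δS = √(1120) = 33.5
S = 527.

527 ± 33.5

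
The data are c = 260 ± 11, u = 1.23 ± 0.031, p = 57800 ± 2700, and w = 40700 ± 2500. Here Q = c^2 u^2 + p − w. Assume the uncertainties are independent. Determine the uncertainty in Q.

10700

Let h = c^2·u^2 = 1.02e+05. δh/h = √((2·δc/c)² + (2·δu/u)²) = √(0.00716 + 0.00254) = 0.0985, so δh = 10100.
Q = h + p − w: δQ = √(δh² + δp² + δw²) = √(1.01e+08 + 7.29e+06 + 6.25e+06) = 10700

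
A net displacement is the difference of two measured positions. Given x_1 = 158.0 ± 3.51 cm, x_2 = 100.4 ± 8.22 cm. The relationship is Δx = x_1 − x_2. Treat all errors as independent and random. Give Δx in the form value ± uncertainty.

For a sum/difference, combine absolute errors in quadrature:
  (δx_1)² = 12.3;  (δx_2)² = 67.6
δΔx = √(79.9) = 8.94 cm
Δx = 57.60 cm.

57.60 ± 8.94 cm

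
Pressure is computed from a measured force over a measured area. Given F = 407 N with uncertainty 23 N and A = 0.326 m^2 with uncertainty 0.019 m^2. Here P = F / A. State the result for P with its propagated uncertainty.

1250 ± 101 Pa

Each factor contributes (exponent × relative error)² to (δP/P)²:
  (1·δF/F)² = (1×0.0565)² = 0.00319;  (-1·δA/A)² = (-1×0.0583)² = 0.00340
δP/P = √(0.00659) = 0.0812
P = 1250 Pa, so δP = 0.0812 × 1250 = 101 Pa.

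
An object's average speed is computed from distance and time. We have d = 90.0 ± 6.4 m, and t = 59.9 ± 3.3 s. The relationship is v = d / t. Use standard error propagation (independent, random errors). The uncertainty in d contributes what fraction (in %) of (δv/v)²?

(δv/v)² = (1·δd/d)² + (-1·δt/t)²
  d term: (1×0.0711)² = 0.00506
  t term: (-1×0.0551)² = 0.00304
Total = 0.00809. Share from d = 0.00506/0.00809 = 0.625.

62.5%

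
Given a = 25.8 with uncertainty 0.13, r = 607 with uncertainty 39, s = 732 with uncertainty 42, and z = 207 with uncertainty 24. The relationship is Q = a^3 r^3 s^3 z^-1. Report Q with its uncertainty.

(7.28 ± 2.06) × 10^18

Q is a product of powers, so relative uncertainties combine in quadrature:
  (3·δa/a)² = (3×0.00504)² = 0.000229;  (3·δr/r)² = (3×0.0643)² = 0.0372;  (3·δs/s)² = (3×0.0574)² = 0.0296;  (-1·δz/z)² = (-1×0.116)² = 0.0134
δQ/Q = √(0.0805) = 0.284
Q = 7.28e+18, so δQ = 0.284 × 7.28e+18 = 2.06e+18.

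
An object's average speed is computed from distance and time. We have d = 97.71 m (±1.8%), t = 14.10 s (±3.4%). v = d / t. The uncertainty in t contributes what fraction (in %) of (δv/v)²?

78.1%

(δv/v)² = (1·δd/d)² + (-1·δt/t)²
  d term: (1×0.0180)² = 0.000324
  t term: (-1×0.0340)² = 0.00116
Total = 0.00148. Share from t = 0.00116/0.00148 = 0.781.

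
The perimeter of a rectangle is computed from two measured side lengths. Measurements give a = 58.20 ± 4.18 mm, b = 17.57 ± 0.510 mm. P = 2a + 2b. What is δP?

Sums and differences: (δP)² = Σ (cᵢ δxᵢ)².
  (2·δa)² = 69.9;  (2·δb)² = 1.04
δP = √(70.9) = 8.42 mm

8.42 mm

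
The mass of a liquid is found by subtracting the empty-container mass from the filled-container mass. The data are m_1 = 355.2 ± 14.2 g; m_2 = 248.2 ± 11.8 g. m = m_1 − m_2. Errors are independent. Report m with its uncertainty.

107.0 ± 18.5 g

Absolute uncertainties add in quadrature for a linear combination:
  (δm_1)² = 202;  (δm_2)² = 139
δm = √(341) = 18.5 g
m = 107.0 g.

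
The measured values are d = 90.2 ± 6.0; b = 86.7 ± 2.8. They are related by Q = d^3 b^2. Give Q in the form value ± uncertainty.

Since Q is a product/quotient, work with relative uncertainties:
  (3·δd/d)² = (3×0.0665)² = 0.0398;  (2·δb/b)² = (2×0.0323)² = 0.00417
δQ/Q = √(0.0440) = 0.210
Q = 5.52e+09, so δQ = 0.210 × 5.52e+09 = 1.16e+09.

(5.52 ± 1.16) × 10^9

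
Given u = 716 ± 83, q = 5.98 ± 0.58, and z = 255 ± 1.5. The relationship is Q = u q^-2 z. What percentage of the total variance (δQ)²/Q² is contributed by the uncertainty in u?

26.3%

(δQ/Q)² = (1·δu/u)² + (-2·δq/q)² + (1·δz/z)²
  u term: (1×0.116)² = 0.0134
  q term: (-2×0.0970)² = 0.0376
  z term: (1×0.00588)² = 3.46e-05
Total = 0.0511. Share from u = 0.0134/0.0511 = 0.263.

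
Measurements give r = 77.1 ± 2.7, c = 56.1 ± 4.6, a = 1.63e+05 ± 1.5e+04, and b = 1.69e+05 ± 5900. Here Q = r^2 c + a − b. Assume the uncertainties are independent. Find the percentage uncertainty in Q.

Let p = r^2·c = 3.33e+05. δp/p = √((2·δr/r)² + (1·δc/c)²) = √(0.00491 + 0.00672) = 0.108, so δp = 36000.
Q = p + a − b: δQ = √(δp² + δa² + δb²) = √(1.29e+09 + 2.25e+08 + 3.48e+07) = 39400
Q = 3.27e+05, so δQ/Q = 39400/3.27e+05 = 0.120.

12.0%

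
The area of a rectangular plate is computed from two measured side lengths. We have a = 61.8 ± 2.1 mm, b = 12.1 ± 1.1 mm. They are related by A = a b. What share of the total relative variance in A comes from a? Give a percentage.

(δA/A)² = (1·δa/a)² + (1·δb/b)²
  a term: (1×0.0340)² = 0.00115
  b term: (1×0.0909)² = 0.00826
Total = 0.00942. Share from a = 0.00115/0.00942 = 0.123.

12.3%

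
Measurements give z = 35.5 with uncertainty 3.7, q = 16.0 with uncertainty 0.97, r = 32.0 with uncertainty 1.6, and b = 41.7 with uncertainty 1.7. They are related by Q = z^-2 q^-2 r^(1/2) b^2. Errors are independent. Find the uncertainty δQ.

0.00780

Q is a product of powers, so relative uncertainties combine in quadrature:
  (-2·δz/z)² = (-2×0.104)² = 0.0435;  (-2·δq/q)² = (-2×0.0606)² = 0.0147;  (½·δr/r)² = (0.5×0.0500)² = 0.000625;  (2·δb/b)² = (2×0.0408)² = 0.00665
δQ/Q = √(0.0654) = 0.256
Q = 0.0305, so δQ = 0.256 × 0.0305 = 0.00780.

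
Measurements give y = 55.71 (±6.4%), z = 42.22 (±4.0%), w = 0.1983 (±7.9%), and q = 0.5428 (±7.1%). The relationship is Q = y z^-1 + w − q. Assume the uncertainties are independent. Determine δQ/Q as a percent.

11.1%

Let p = y·z^-1 = 1.320. δp/p = √((1·δy/y)² + (-1·δz/z)²) = √(0.00410 + 0.00160) = 0.0755, so δp = 0.0996.
Q = p + w − q: δQ = √(δp² + δw² + δq²) = √(0.00992 + 0.000245 + 0.00149) = 0.108
Q = 0.9750, so δQ/Q = 0.108/0.9750 = 0.111.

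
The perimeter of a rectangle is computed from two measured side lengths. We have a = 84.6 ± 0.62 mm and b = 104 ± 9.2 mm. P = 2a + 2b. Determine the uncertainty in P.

Absolute uncertainties add in quadrature for a linear combination:
  (2·δa)² = 1.54;  (2·δb)² = 339
δP = √(340) = 18.4 mm

18.4 mm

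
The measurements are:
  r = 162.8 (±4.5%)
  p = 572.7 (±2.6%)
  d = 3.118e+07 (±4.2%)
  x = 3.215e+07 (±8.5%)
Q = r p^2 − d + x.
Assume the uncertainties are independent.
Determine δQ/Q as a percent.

8.76%

Let w = r·p^2 = 5.34e+07. δw/w = √((1·δr/r)² + (2·δp/p)²) = √(0.00202 + 0.00270) = 0.0688, so δw = 3.67e+06.
Q = w − d + x: δQ = √(δw² + δd² + δx²) = √(1.35e+13 + 1.71e+12 + 7.47e+12) = 4.76e+06
Q = 5.437e+07, so δQ/Q = 4.76e+06/5.437e+07 = 0.0876.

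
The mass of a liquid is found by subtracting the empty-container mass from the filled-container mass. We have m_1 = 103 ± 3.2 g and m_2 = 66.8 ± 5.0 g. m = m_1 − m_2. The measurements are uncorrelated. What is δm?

5.94 g

Absolute uncertainties add in quadrature for a linear combination:
  (δm_1)² = 10.2;  (δm_2)² = 25.0
δm = √(35.2) = 5.94 g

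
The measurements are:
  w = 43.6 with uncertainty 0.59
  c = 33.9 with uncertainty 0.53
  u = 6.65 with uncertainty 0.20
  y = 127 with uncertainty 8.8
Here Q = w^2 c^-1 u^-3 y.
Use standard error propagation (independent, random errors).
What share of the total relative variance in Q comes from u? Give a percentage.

58.5%

(δQ/Q)² = (2·δw/w)² + (-1·δc/c)² + (-3·δu/u)² + (1·δy/y)²
  w term: (2×0.0135)² = 0.000732
  c term: (-1×0.0156)² = 0.000244
  u term: (-3×0.0301)² = 0.00814
  y term: (1×0.0693)² = 0.00480
Total = 0.0139. Share from u = 0.00814/0.0139 = 0.585.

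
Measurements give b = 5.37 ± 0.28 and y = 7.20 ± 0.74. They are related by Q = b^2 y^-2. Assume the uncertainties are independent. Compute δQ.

Q is a product of powers, so relative uncertainties combine in quadrature:
  (2·δb/b)² = (2×0.0521)² = 0.0109;  (-2·δy/y)² = (-2×0.103)² = 0.0423
δQ/Q = √(0.0531) = 0.230
Q = 0.556, so δQ = 0.230 × 0.556 = 0.128.

0.128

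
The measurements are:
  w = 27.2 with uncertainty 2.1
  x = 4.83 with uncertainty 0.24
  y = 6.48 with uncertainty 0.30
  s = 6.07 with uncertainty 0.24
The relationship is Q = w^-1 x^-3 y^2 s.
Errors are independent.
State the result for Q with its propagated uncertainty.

0.0832 ± 0.0163

Relative error in a monomial: (δQ/Q)² = Σ (nᵢ · δxᵢ/xᵢ)².
  (-1·δw/w)² = (-1×0.0772)² = 0.00596;  (-3·δx/x)² = (-3×0.0497)² = 0.0222;  (2·δy/y)² = (2×0.0463)² = 0.00857;  (1·δs/s)² = (1×0.0395)² = 0.00156
δQ/Q = √(0.0383) = 0.196
Q = 0.0832, so δQ = 0.196 × 0.0832 = 0.0163.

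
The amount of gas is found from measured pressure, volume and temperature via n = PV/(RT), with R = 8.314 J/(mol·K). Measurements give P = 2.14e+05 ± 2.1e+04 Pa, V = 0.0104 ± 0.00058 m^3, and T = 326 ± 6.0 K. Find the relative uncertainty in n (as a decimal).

0.114

Each factor contributes (exponent × relative error)² to (δn/n)²:
  (1·δP/P)² = (1×0.0981)² = 0.00963;  (1·δV/V)² = (1×0.0558)² = 0.00311;  (-1·δT/T)² = (-1×0.0184)² = 0.000339
δn/n = √(0.0131) = 0.114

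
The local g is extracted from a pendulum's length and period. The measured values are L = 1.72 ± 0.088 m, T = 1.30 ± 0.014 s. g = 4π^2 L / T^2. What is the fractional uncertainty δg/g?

Relative error in a monomial: (δg/g)² = Σ (nᵢ · δxᵢ/xᵢ)².
  (1·δL/L)² = (1×0.0512)² = 0.00262;  (-2·δT/T)² = (-2×0.0108)² = 0.000464
δg/g = √(0.00308) = 0.0555

0.0555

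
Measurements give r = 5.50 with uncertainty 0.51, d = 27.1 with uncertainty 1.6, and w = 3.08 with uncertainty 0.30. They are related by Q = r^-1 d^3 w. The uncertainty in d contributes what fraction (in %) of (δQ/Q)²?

(δQ/Q)² = (-1·δr/r)² + (3·δd/d)² + (1·δw/w)²
  r term: (-1×0.0927)² = 0.00860
  d term: (3×0.0590)² = 0.0314
  w term: (1×0.0974)² = 0.00949
Total = 0.0495. Share from d = 0.0314/0.0495 = 0.634.

63.4%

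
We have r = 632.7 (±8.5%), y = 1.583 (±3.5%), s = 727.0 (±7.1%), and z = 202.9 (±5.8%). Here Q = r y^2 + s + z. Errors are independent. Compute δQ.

Let p = r·y^2 = 1585. δp/p = √((1·δr/r)² + (2·δy/y)²) = √(0.00723 + 0.00490) = 0.110, so δp = 175.
Q = p + s + z: δQ = √(δp² + δs² + δz²) = √(30500 + 2660 + 138) = 182

182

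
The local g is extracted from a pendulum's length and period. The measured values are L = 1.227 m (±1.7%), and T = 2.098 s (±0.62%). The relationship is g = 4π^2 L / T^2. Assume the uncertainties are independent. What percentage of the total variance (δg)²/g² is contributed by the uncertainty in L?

65.3%

(δg/g)² = (1·δL/L)² + (-2·δT/T)²
  L term: (1×0.0170)² = 0.000289
  T term: (-2×0.00620)² = 0.000154
Total = 0.000443. Share from L = 0.000289/0.000443 = 0.653.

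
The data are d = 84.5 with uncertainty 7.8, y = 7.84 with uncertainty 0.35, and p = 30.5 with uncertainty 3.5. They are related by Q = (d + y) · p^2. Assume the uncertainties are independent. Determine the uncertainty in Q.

Let u = d + y = 92.3. δu = √(δd² + δy²) = √(60.8 + 0.122) = 7.81, so δu/u = 0.0846.
Q is then a monomial in u, p:
δQ/Q = √((δu/u)² + (2·δp/p)²) = √(0.00715 + 0.0527) = 0.245
Q = 85900, so δQ = 0.245 × 85900 = 21000.

21000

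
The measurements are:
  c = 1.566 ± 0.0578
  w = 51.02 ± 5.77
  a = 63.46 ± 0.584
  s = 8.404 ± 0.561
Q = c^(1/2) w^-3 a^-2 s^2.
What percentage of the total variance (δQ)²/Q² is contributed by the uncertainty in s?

13.3%

(δQ/Q)² = (½·δc/c)² + (-3·δw/w)² + (-2·δa/a)² + (2·δs/s)²
  c term: (0.5×0.0369)² = 0.000341
  w term: (-3×0.113)² = 0.115
  a term: (-2×0.00920)² = 0.000339
  s term: (2×0.0668)² = 0.0178
Total = 0.134. Share from s = 0.0178/0.134 = 0.133.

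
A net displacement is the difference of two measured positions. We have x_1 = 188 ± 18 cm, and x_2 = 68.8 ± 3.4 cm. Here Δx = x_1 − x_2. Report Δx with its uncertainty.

119 ± 18.3 cm

Sums and differences: (δΔx)² = Σ (cᵢ δxᵢ)².
  (δx_1)² = 324;  (δx_2)² = 11.6
δΔx = √(336) = 18.3 cm
Δx = 119 cm.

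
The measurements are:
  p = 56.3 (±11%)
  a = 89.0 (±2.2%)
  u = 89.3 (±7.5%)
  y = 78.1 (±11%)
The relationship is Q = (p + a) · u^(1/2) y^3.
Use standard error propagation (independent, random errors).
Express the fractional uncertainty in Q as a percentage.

33.5%

Let w = p + a = 145. δw = √(δp² + δa²) = √(38.4 + 3.83) = 6.50, so δw/w = 0.0447.
Q is then a monomial in w, u, y:
δQ/Q = √((δw/w)² + (½·δu/u)² + (3·δy/y)²) = √(0.00200 + 0.00141 + 0.109) = 0.335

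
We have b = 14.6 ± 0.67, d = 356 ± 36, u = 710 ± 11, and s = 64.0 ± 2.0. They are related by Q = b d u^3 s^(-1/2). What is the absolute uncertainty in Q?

2.82e+10

For a monomial Q ∝ b, d, u^3, s^(-1/2), fractional errors add in quadrature:
  (1·δb/b)² = (1×0.0459)² = 0.00211;  (1·δd/d)² = (1×0.101)² = 0.0102;  (3·δu/u)² = (3×0.0155)² = 0.00216;  (−½·δs/s)² = (-0.5×0.0312)² = 0.000244
δQ/Q = √(0.0147) = 0.121
Q = 2.33e+11, so δQ = 0.121 × 2.33e+11 = 2.82e+10.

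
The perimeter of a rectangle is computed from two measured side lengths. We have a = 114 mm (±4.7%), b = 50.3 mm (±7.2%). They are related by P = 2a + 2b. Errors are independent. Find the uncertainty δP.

12.9 mm

Each term contributes (cᵢ δxᵢ)² to (δP)²:
  (2·δa)² = 115;  (2·δb)² = 52.5
δP = √(167) = 12.9 mm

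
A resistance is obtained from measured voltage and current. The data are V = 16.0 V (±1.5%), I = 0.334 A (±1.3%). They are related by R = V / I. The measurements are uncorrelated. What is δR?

For a monomial R ∝ V, I^-1, fractional errors add in quadrature:
  (1·δV/V)² = (1×0.0150)² = 0.000225;  (-1·δI/I)² = (-1×0.0130)² = 0.000169
δR/R = √(0.000394) = 0.0198
R = 47.9 Ω, so δR = 0.0198 × 47.9 = 0.951 Ω.

0.951 Ω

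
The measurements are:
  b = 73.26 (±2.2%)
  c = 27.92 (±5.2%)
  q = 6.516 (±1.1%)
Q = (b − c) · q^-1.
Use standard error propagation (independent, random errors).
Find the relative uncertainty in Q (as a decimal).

Let u = b − c = 45.34. δu = √(δb² + δc²) = √(2.60 + 2.11) = 2.17, so δu/u = 0.0478.
Q is then a monomial in u, q:
δQ/Q = √((δu/u)² + (-1·δq/q)²) = √(0.00229 + 0.000121) = 0.0491

0.0491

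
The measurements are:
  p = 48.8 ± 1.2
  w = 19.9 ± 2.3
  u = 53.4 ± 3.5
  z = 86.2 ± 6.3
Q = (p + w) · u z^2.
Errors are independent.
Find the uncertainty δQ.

4.49e+06

Let h = p + w = 68.7. δh = √(δp² + δw²) = √(1.44 + 5.29) = 2.59, so δh/h = 0.0378.
Q is then a monomial in h, u, z:
δQ/Q = √((δh/h)² + (1·δu/u)² + (2·δz/z)²) = √(0.00143 + 0.00430 + 0.0214) = 0.165
Q = 2.73e+07, so δQ = 0.165 × 2.73e+07 = 4.49e+06.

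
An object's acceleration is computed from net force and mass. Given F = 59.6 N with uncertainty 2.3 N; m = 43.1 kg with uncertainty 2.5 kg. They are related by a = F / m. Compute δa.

Relative error in a monomial: (δa/a)² = Σ (nᵢ · δxᵢ/xᵢ)².
  (1·δF/F)² = (1×0.0386)² = 0.00149;  (-1·δm/m)² = (-1×0.0580)² = 0.00336
δa/a = √(0.00485) = 0.0697
a = 1.38 m/s^2, so δa = 0.0697 × 1.38 = 0.0963 m/s^2.

0.0963 m/s^2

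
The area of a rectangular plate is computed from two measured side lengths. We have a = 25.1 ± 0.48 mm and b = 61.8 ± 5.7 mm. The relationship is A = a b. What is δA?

Since A is a product/quotient, work with relative uncertainties:
  (1·δa/a)² = (1×0.0191)² = 0.000366;  (1·δb/b)² = (1×0.0922)² = 0.00851
δA/A = √(0.00887) = 0.0942
A = 1550 mm^2, so δA = 0.0942 × 1550 = 146 mm^2.

146 mm^2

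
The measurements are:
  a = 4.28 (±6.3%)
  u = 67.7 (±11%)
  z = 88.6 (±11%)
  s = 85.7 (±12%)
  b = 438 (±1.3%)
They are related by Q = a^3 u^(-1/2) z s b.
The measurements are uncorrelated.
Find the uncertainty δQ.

Relative error in a monomial: (δQ/Q)² = Σ (nᵢ · δxᵢ/xᵢ)².
  (3·δa/a)² = (3×0.0630)² = 0.0357;  (−½·δu/u)² = (-0.5×0.110)² = 0.00302;  (1·δz/z)² = (1×0.110)² = 0.0121;  (1·δs/s)² = (1×0.120)² = 0.0144;  (1·δb/b)² = (1×0.0130)² = 0.000169
δQ/Q = √(0.0654) = 0.256
Q = 3.17e+07, so δQ = 0.256 × 3.17e+07 = 8.11e+06.

8.11e+06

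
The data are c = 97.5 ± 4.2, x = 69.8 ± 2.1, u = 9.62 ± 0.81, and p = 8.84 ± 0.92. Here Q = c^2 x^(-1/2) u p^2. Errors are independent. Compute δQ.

For a monomial Q ∝ c^2, x^(-1/2), u, p^2, fractional errors add in quadrature:
  (2·δc/c)² = (2×0.0431)² = 0.00742;  (−½·δx/x)² = (-0.5×0.0301)² = 0.000226;  (1·δu/u)² = (1×0.0842)² = 0.00709;  (2·δp/p)² = (2×0.104)² = 0.0433
δQ/Q = √(0.0581) = 0.241
Q = 8.55e+05, so δQ = 0.241 × 8.55e+05 = 2.06e+05.

2.06e+05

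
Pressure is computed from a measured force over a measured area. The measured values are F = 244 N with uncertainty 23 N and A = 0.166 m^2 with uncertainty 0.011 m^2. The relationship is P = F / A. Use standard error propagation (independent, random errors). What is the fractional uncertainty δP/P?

0.115

Each factor contributes (exponent × relative error)² to (δP/P)²:
  (1·δF/F)² = (1×0.0943)² = 0.00889;  (-1·δA/A)² = (-1×0.0663)² = 0.00439
δP/P = √(0.0133) = 0.115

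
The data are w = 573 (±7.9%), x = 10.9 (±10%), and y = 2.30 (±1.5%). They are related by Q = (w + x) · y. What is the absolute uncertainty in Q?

106

Let u = w + x = 584. δu = √(δw² + δx²) = √(2050 + 1.19) = 45.3, so δu/u = 0.0775.
Q is then a monomial in u, y:
δQ/Q = √((δu/u)² + (1·δy/y)²) = √(0.00601 + 0.000225) = 0.0790
Q = 1340, so δQ = 0.0790 × 1340 = 106.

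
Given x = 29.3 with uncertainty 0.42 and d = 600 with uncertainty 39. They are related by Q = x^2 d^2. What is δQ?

Products/powers → add relative errors in quadrature, weighted by exponent:
  (2·δx/x)² = (2×0.0143)² = 0.000822;  (2·δd/d)² = (2×0.0650)² = 0.0169
δQ/Q = √(0.0177) = 0.133
Q = 3.09e+08, so δQ = 0.133 × 3.09e+08 = 4.11e+07.

4.11e+07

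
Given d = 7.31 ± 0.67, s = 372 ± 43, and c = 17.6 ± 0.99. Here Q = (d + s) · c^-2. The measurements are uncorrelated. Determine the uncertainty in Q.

Let u = d + s = 379. δu = √(δd² + δs²) = √(0.449 + 1850) = 43.0, so δu/u = 0.113.
Q is then a monomial in u, c:
δQ/Q = √((δu/u)² + (-2·δc/c)²) = √(0.0129 + 0.0127) = 0.160
Q = 1.22, so δQ = 0.160 × 1.22 = 0.196.

0.196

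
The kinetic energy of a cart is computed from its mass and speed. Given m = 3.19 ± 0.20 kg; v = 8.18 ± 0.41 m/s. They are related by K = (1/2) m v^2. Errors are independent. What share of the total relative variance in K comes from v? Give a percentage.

(δK/K)² = (1·δm/m)² + (2·δv/v)²
  m term: (1×0.0627)² = 0.00393
  v term: (2×0.0501)² = 0.0100
Total = 0.0140. Share from v = 0.0100/0.0140 = 0.719.

71.9%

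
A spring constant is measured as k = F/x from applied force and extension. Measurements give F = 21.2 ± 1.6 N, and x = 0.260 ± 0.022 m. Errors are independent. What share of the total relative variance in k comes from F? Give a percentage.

44.3%

(δk/k)² = (1·δF/F)² + (-1·δx/x)²
  F term: (1×0.0755)² = 0.00570
  x term: (-1×0.0846)² = 0.00716
Total = 0.0129. Share from F = 0.00570/0.0129 = 0.443.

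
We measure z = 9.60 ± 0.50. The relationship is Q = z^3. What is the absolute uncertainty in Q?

Q ∝ z^3, so δQ/Q = |3| · δz/z = 3 × 0.0521 = 0.156.
Q = 885, so δQ = 0.156 × 885 = 138.

138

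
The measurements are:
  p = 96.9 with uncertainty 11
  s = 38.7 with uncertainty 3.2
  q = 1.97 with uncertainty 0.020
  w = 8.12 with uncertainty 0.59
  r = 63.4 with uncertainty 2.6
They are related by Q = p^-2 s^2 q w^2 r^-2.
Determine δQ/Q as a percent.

Each factor contributes (exponent × relative error)² to (δQ/Q)²:
  (-2·δp/p)² = (-2×0.114)² = 0.0515;  (2·δs/s)² = (2×0.0827)² = 0.0273;  (1·δq/q)² = (1×0.0102)² = 0.000103;  (2·δw/w)² = (2×0.0727)² = 0.0211;  (-2·δr/r)² = (-2×0.0410)² = 0.00673
δQ/Q = √(0.107) = 0.327

32.7%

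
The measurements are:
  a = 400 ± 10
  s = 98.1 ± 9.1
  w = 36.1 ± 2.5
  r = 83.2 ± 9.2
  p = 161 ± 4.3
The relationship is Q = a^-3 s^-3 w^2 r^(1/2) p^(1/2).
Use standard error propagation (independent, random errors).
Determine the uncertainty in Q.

Relative error in a monomial: (δQ/Q)² = Σ (nᵢ · δxᵢ/xᵢ)².
  (-3·δa/a)² = (-3×0.0250)² = 0.00563;  (-3·δs/s)² = (-3×0.0928)² = 0.0774;  (2·δw/w)² = (2×0.0693)² = 0.0192;  (½·δr/r)² = (0.5×0.111)² = 0.00306;  (½·δp/p)² = (0.5×0.0267)² = 0.000178
δQ/Q = √(0.105) = 0.325
Q = 2.5e-09, so δQ = 0.325 × 2.5e-09 = 8.11e-10.

8.11e-10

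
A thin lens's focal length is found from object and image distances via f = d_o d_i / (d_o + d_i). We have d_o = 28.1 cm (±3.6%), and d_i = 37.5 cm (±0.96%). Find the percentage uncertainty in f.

2.10%

∂f/∂d_o = (d_i/(d_o+d_i))² = 0.327;  ∂f/∂d_i = (d_o/(d_o+d_i))² = 0.183
δf = √((∂f/∂d_o · δd_o)² + (∂f/∂d_i · δd_i)²) = √(0.109 + 0.00436) = 0.337 cm
f = 16.1 cm, so δf/f = 0.337/16.1 = 0.0210.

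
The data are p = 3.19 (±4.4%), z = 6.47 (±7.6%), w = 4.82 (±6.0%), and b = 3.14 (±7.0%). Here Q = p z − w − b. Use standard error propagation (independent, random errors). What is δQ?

Let h = p·z = 20.6. δh/h = √((1·δp/p)² + (1·δz/z)²) = √(0.00194 + 0.00578) = 0.0878, so δh = 1.81.
Q = h − w − b: δQ = √(δh² + δw² + δb²) = √(3.29 + 0.0836 + 0.0483) = 1.85

1.85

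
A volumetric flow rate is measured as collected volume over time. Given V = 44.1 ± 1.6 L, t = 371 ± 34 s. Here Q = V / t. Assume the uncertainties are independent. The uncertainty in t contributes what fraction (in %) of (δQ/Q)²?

(δQ/Q)² = (1·δV/V)² + (-1·δt/t)²
  V term: (1×0.0363)² = 0.00132
  t term: (-1×0.0916)² = 0.00840
Total = 0.00971. Share from t = 0.00840/0.00971 = 0.865.

86.5%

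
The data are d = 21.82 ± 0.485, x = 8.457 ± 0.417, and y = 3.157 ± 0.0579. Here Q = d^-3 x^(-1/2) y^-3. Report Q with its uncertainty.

(1.052 ± 0.0946) × 10^-6

Q is a product of powers, so relative uncertainties combine in quadrature:
  (-3·δd/d)² = (-3×0.0222)² = 0.00445;  (−½·δx/x)² = (-0.5×0.0493)² = 0.000608;  (-3·δy/y)² = (-3×0.0183)² = 0.00303
δQ/Q = √(0.00808) = 0.0899
Q = 1.052e-06, so δQ = 0.0899 × 1.052e-06 = 9.46e-08.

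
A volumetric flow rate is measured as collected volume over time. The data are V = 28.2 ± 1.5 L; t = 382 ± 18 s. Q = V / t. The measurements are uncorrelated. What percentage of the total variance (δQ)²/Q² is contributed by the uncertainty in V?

56.0%

(δQ/Q)² = (1·δV/V)² + (-1·δt/t)²
  V term: (1×0.0532)² = 0.00283
  t term: (-1×0.0471)² = 0.00222
Total = 0.00505. Share from V = 0.00283/0.00505 = 0.560.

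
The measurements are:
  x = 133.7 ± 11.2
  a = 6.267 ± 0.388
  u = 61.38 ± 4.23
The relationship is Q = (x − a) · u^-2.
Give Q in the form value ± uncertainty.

0.03382 ± 0.00553

Let w = x − a = 127.4. δw = √(δx² + δa²) = √(125 + 0.151) = 11.2, so δw/w = 0.0879.
Q is then a monomial in w, u:
δQ/Q = √((δw/w)² + (-2·δu/u)²) = √(0.00773 + 0.0190) = 0.163
Q = 0.03382, so δQ = 0.163 × 0.03382 = 0.00553.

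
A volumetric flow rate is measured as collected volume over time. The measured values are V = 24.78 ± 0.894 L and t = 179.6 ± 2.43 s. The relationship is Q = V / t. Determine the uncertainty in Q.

0.00532 L/s

Since Q is a product/quotient, work with relative uncertainties:
  (1·δV/V)² = (1×0.0361)² = 0.00130;  (-1·δt/t)² = (-1×0.0135)² = 0.000183
δQ/Q = √(0.00148) = 0.0385
Q = 0.1380 L/s, so δQ = 0.0385 × 0.1380 = 0.00532 L/s.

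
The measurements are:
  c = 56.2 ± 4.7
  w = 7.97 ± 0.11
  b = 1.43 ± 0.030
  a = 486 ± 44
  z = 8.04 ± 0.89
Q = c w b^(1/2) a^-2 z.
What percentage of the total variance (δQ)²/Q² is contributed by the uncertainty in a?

62.6%

(δQ/Q)² = (1·δc/c)² + (1·δw/w)² + (½·δb/b)² + (-2·δa/a)² + (1·δz/z)²
  c term: (1×0.0836)² = 0.00699
  w term: (1×0.0138)² = 0.000190
  b term: (0.5×0.0210)² = 0.000110
  a term: (-2×0.0905)² = 0.0328
  z term: (1×0.111)² = 0.0123
Total = 0.0523. Share from a = 0.0328/0.0523 = 0.626.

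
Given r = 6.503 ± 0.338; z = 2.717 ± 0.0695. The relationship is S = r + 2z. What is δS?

0.365

Sums and differences: (δS)² = Σ (cᵢ δxᵢ)².
  (δr)² = 0.114;  (2·δz)² = 0.0193
δS = √(0.134) = 0.365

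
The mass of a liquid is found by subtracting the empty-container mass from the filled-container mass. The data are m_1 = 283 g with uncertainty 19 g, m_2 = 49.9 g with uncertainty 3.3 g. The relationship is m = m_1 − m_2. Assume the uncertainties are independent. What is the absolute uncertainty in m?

Sums and differences: (δm)² = Σ (cᵢ δxᵢ)².
  (δm_1)² = 361;  (δm_2)² = 10.9
δm = √(372) = 19.3 g

19.3 g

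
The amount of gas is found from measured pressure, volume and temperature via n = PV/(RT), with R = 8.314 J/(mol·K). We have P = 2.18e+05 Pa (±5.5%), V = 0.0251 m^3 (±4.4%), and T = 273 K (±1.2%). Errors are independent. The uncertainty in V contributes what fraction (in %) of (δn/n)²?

37.9%

(δn/n)² = (1·δP/P)² + (1·δV/V)² + (-1·δT/T)²
  P term: (1×0.0550)² = 0.00302
  V term: (1×0.0440)² = 0.00194
  T term: (-1×0.0120)² = 0.000144
Total = 0.00511. Share from V = 0.00194/0.00511 = 0.379.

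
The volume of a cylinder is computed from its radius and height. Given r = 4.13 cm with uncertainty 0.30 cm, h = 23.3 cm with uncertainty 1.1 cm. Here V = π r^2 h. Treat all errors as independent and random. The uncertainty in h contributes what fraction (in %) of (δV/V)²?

9.55%

(δV/V)² = (2·δr/r)² + (1·δh/h)²
  r term: (2×0.0726)² = 0.0211
  h term: (1×0.0472)² = 0.00223
Total = 0.0233. Share from h = 0.00223/0.0233 = 0.0955.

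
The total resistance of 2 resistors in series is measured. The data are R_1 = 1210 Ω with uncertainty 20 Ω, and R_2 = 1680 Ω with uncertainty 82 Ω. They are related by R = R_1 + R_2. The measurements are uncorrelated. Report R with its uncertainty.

2890 ± 84.4 Ω

Absolute uncertainties add in quadrature for a linear combination:
  (δR_1)² = 400;  (δR_2)² = 6720
δR = √(7120) = 84.4 Ω
R = 2890 Ω.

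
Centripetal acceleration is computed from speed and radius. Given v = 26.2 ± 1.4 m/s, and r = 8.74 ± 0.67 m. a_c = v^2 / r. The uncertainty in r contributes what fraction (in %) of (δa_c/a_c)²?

(δa_c/a_c)² = (2·δv/v)² + (-1·δr/r)²
  v term: (2×0.0534)² = 0.0114
  r term: (-1×0.0767)² = 0.00588
Total = 0.0173. Share from r = 0.00588/0.0173 = 0.340.

34.0%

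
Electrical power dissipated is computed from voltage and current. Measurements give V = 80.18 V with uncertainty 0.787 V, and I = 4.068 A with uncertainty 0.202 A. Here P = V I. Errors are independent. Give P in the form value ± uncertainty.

For a monomial P ∝ V, I, fractional errors add in quadrature:
  (1·δV/V)² = (1×0.00982)² = 9.63e-05;  (1·δI/I)² = (1×0.0497)² = 0.00247
δP/P = √(0.00256) = 0.0506
P = 326.2 W, so δP = 0.0506 × 326.2 = 16.5 W.

326.2 ± 16.5 W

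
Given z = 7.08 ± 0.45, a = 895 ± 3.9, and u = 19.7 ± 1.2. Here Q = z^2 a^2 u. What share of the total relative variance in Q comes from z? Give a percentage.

(δQ/Q)² = (2·δz/z)² + (2·δa/a)² + (1·δu/u)²
  z term: (2×0.0636)² = 0.0162
  a term: (2×0.00436)² = 7.6e-05
  u term: (1×0.0609)² = 0.00371
Total = 0.0199. Share from z = 0.0162/0.0199 = 0.810.

81.0%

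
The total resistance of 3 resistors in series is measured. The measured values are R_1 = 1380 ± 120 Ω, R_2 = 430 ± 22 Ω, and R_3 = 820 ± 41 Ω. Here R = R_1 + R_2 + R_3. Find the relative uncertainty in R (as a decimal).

0.0489

R is a linear combination, so absolute uncertainties add in quadrature:
  (δR_1)² = 14400;  (δR_2)² = 484;  (δR_3)² = 1680
δR = √(16600) = 129 Ω
R = 2630 Ω, so δR/R = 129/2630 = 0.0489.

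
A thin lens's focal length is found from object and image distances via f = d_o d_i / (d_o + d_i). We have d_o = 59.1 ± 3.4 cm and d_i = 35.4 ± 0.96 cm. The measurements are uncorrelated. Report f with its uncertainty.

22.1 ± 0.607 cm

∂f/∂d_o = (d_i/(d_o+d_i))² = 0.140;  ∂f/∂d_i = (d_o/(d_o+d_i))² = 0.391
δf = √((∂f/∂d_o · δd_o)² + (∂f/∂d_i · δd_i)²) = √(0.228 + 0.141) = 0.607 cm
f = 22.1 cm.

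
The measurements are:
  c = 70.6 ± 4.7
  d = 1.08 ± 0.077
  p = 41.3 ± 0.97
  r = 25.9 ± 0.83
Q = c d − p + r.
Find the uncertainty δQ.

7.55

Let w = c·d = 76.2. δw/w = √((1·δc/c)² + (1·δd/d)²) = √(0.00443 + 0.00508) = 0.0975, so δw = 7.44.
Q = w − p + r: δQ = √(δw² + δp² + δr²) = √(55.3 + 0.941 + 0.689) = 7.55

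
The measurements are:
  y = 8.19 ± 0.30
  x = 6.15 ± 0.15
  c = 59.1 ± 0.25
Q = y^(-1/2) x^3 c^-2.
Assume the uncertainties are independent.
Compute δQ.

Each factor contributes (exponent × relative error)² to (δQ/Q)²:
  (−½·δy/y)² = (-0.5×0.0366)² = 0.000335;  (3·δx/x)² = (3×0.0244)² = 0.00535;  (-2·δc/c)² = (-2×0.00423)² = 7.16e-05
δQ/Q = √(0.00576) = 0.0759
Q = 0.0233, so δQ = 0.0759 × 0.0233 = 0.00177.

0.00177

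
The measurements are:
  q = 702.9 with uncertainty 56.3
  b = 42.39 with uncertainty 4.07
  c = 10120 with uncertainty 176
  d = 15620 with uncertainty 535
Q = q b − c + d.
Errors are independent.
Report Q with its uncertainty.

Let p = q·b = 29800. δp/p = √((1·δq/q)² + (1·δb/b)²) = √(0.00642 + 0.00922) = 0.125, so δp = 3730.
Q = p − c + d: δQ = √(δp² + δc² + δd²) = √(1.39e+07 + 31000 + 2.86e+05) = 3770
Q = 35300.

35300 ± 3770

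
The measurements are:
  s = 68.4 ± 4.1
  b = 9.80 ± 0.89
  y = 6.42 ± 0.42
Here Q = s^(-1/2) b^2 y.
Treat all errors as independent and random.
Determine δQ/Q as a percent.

19.5%

Relative error in a monomial: (δQ/Q)² = Σ (nᵢ · δxᵢ/xᵢ)².
  (−½·δs/s)² = (-0.5×0.0599)² = 0.000898;  (2·δb/b)² = (2×0.0908)² = 0.0330;  (1·δy/y)² = (1×0.0654)² = 0.00428
δQ/Q = √(0.0382) = 0.195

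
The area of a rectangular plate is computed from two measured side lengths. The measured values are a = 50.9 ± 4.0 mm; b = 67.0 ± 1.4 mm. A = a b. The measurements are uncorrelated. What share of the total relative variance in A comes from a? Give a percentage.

93.4%

(δA/A)² = (1·δa/a)² + (1·δb/b)²
  a term: (1×0.0786)² = 0.00618
  b term: (1×0.0209)² = 0.000437
Total = 0.00661. Share from a = 0.00618/0.00661 = 0.934.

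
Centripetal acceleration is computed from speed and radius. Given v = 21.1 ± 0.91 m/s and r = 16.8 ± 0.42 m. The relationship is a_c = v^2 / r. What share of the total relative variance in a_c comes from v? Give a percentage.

(δa_c/a_c)² = (2·δv/v)² + (-1·δr/r)²
  v term: (2×0.0431)² = 0.00744
  r term: (-1×0.0250)² = 0.000625
Total = 0.00807. Share from v = 0.00744/0.00807 = 0.923.

92.3%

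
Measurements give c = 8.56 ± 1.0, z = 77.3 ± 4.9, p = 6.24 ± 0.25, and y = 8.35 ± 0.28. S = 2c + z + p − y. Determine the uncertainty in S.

For a sum/difference, combine absolute errors in quadrature:
  (2·δc)² = 4.00;  (δz)² = 24.0;  (δp)² = 0.0625;  (δy)² = 0.0784
δS = √(28.2) = 5.31

5.31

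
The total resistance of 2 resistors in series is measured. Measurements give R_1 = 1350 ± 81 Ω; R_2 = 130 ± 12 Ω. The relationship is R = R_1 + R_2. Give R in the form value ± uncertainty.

Sums and differences: (δR)² = Σ (cᵢ δxᵢ)².
  (δR_1)² = 6560;  (δR_2)² = 144
δR = √(6700) = 81.9 Ω
R = 1480 Ω.

1480 ± 81.9 Ω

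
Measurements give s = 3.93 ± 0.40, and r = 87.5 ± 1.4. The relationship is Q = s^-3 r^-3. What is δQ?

7.6e-09

Products/powers → add relative errors in quadrature, weighted by exponent:
  (-3·δs/s)² = (-3×0.102)² = 0.0932;  (-3·δr/r)² = (-3×0.0160)² = 0.00230
δQ/Q = √(0.0955) = 0.309
Q = 2.46e-08, so δQ = 0.309 × 2.46e-08 = 7.6e-09.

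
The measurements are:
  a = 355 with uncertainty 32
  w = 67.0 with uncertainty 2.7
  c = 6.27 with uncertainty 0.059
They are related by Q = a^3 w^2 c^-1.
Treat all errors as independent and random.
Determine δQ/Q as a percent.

For a monomial Q ∝ a^3, w^2, c^-1, fractional errors add in quadrature:
  (3·δa/a)² = (3×0.0901)² = 0.0731;  (2·δw/w)² = (2×0.0403)² = 0.00650;  (-1·δc/c)² = (-1×0.00941)² = 8.85e-05
δQ/Q = √(0.0797) = 0.282

28.2%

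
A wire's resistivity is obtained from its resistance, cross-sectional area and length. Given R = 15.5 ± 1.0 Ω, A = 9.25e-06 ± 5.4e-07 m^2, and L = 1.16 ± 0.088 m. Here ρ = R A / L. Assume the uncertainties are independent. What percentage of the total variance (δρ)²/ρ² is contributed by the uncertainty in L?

43.2%

(δρ/ρ)² = (1·δR/R)² + (1·δA/A)² + (-1·δL/L)²
  R term: (1×0.0645)² = 0.00416
  A term: (1×0.0584)² = 0.00341
  L term: (-1×0.0759)² = 0.00576
Total = 0.0133. Share from L = 0.00576/0.0133 = 0.432.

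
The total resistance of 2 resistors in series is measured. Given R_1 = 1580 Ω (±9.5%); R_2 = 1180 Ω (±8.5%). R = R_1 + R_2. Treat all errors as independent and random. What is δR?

181 Ω

Sums and differences: (δR)² = Σ (cᵢ δxᵢ)².
  (δR_1)² = 22500;  (δR_2)² = 10100
δR = √(32600) = 181 Ω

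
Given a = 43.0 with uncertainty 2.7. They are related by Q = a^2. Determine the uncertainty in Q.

232

Q is a product of powers, so relative uncertainties combine in quadrature:
  (2·δa/a)² = (2×0.0628)² = 0.0158
δQ/Q = √(0.0158) = 0.126
Q = 1850, so δQ = 0.126 × 1850 = 232.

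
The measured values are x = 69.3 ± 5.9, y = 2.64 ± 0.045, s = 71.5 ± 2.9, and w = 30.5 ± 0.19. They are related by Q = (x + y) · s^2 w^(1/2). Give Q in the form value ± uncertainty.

(2.03 ± 0.234) × 10^6

Let u = x + y = 71.9. δu = √(δx² + δy²) = √(34.8 + 0.00202) = 5.90, so δu/u = 0.0820.
Q is then a monomial in u, s, w:
δQ/Q = √((δu/u)² + (2·δs/s)² + (½·δw/w)²) = √(0.00673 + 0.00658 + 9.7e-06) = 0.115
Q = 2.03e+06, so δQ = 0.115 × 2.03e+06 = 2.34e+05.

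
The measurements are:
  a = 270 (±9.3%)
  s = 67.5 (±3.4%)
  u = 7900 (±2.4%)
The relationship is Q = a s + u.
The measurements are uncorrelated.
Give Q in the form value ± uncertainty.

Let p = a·s = 18200. δp/p = √((1·δa/a)² + (1·δs/s)²) = √(0.00865 + 0.00116) = 0.0990, so δp = 1800.
Q = p + u: δQ = √(δp² + δu²) = √(3.26e+06 + 35900) = 1810
Q = 26100.

26100 ± 1810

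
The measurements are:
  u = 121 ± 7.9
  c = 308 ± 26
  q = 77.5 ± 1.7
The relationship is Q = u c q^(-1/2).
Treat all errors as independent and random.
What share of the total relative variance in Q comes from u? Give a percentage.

37.0%

(δQ/Q)² = (1·δu/u)² + (1·δc/c)² + (−½·δq/q)²
  u term: (1×0.0653)² = 0.00426
  c term: (1×0.0844)² = 0.00713
  q term: (-0.5×0.0219)² = 0.000120
Total = 0.0115. Share from u = 0.00426/0.0115 = 0.370.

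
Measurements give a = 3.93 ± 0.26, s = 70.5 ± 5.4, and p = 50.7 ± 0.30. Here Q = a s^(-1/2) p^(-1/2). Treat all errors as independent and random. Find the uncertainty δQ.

Q is a product of powers, so relative uncertainties combine in quadrature:
  (1·δa/a)² = (1×0.0662)² = 0.00438;  (−½·δs/s)² = (-0.5×0.0766)² = 0.00147;  (−½·δp/p)² = (-0.5×0.00592)² = 8.75e-06
δQ/Q = √(0.00585) = 0.0765
Q = 0.0657, so δQ = 0.0765 × 0.0657 = 0.00503.

0.00503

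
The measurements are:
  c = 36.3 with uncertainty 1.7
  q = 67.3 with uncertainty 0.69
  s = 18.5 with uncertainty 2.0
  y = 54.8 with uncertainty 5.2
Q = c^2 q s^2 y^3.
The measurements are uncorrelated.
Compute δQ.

Relative error in a monomial: (δQ/Q)² = Σ (nᵢ · δxᵢ/xᵢ)².
  (2·δc/c)² = (2×0.0468)² = 0.00877;  (1·δq/q)² = (1×0.0103)² = 0.000105;  (2·δs/s)² = (2×0.108)² = 0.0467;  (3·δy/y)² = (3×0.0949)² = 0.0810
δQ/Q = √(0.137) = 0.370
Q = 4.99e+12, so δQ = 0.370 × 4.99e+12 = 1.85e+12.

1.85e+12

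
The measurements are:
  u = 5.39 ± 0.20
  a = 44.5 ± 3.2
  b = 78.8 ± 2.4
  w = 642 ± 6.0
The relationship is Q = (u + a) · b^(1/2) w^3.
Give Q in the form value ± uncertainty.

(1.17 ± 0.0841) × 10^11

Let h = u + a = 49.9. δh = √(δu² + δa²) = √(0.0400 + 10.2) = 3.21, so δh/h = 0.0643.
Q is then a monomial in h, b, w:
δQ/Q = √((δh/h)² + (½·δb/b)² + (3·δw/w)²) = √(0.00413 + 0.000232 + 0.000786) = 0.0718
Q = 1.17e+11, so δQ = 0.0718 × 1.17e+11 = 8.41e+09.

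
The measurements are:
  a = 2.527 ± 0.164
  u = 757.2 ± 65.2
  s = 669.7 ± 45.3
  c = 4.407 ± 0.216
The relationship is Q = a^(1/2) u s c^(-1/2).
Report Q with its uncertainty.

Q is a product of powers, so relative uncertainties combine in quadrature:
  (½·δa/a)² = (0.5×0.0649)² = 0.00105;  (1·δu/u)² = (1×0.0861)² = 0.00741;  (1·δs/s)² = (1×0.0676)² = 0.00458;  (−½·δc/c)² = (-0.5×0.0490)² = 0.000601
δQ/Q = √(0.0136) = 0.117
Q = 384000, so δQ = 0.117 × 384000 = 44900.

384000 ± 44900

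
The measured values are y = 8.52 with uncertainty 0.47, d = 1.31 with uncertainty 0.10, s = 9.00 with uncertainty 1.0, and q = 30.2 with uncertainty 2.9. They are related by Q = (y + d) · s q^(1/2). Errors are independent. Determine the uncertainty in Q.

Let u = y + d = 9.83. δu = √(δy² + δd²) = √(0.221 + 0.0100) = 0.481, so δu/u = 0.0489.
Q is then a monomial in u, s, q:
δQ/Q = √((δu/u)² + (1·δs/s)² + (½·δq/q)²) = √(0.00239 + 0.0123 + 0.00231) = 0.131
Q = 486, so δQ = 0.131 × 486 = 63.5.

63.5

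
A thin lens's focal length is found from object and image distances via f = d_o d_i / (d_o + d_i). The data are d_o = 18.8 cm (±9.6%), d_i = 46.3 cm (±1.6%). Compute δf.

0.915 cm

∂f/∂d_o = (d_i/(d_o+d_i))² = 0.506;  ∂f/∂d_i = (d_o/(d_o+d_i))² = 0.0834
δf = √((∂f/∂d_o · δd_o)² + (∂f/∂d_i · δd_i)²) = √(0.833 + 0.00382) = 0.915 cm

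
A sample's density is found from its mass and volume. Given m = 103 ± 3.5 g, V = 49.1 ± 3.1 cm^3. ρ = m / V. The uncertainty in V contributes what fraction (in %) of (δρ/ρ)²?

(δρ/ρ)² = (1·δm/m)² + (-1·δV/V)²
  m term: (1×0.0340)² = 0.00115
  V term: (-1×0.0631)² = 0.00399
Total = 0.00514. Share from V = 0.00399/0.00514 = 0.775.

77.5%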